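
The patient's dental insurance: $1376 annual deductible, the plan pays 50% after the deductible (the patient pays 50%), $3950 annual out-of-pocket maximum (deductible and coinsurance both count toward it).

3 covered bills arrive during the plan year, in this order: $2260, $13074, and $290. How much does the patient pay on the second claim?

#1 ($2260): deductible takes $1376, $884 remains; patient's 50% is $442. Cost to patient: $1818. OOP to date $1818.
#2 ($13074): deductible already satisfied, so patient's share is 50% × $13074 = $6537. That would push OOP to $8355, over the $3950 cap, so patient pays $3950 − $1818 = $2132.

$2132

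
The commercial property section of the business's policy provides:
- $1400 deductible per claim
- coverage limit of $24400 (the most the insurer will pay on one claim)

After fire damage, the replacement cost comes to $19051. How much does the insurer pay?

$17651

After the deductible, $19051 − $1400 = $17651 remains.
That's under the $24400 cap, so the insurer reimburses the full $17651.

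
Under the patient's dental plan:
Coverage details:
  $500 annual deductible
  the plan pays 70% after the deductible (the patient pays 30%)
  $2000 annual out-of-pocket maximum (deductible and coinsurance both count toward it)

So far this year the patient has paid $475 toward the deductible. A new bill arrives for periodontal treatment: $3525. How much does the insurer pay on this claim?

Deductible still to meet: $500 − $475 = $25.
The remaining $3500 (= $3525 − $25) moves to coinsurance.
Coinsurance: $3500 × 30% = $1050.
That puts the patient's cost at $25 + $1050 = $1075 before any cap.
Total out-of-pocket so far would be $475 + $1075 = $1550, below the $2000 cap — no reduction.
The insurer covers the remainder: $3525 − $1075 = $2450.

$2450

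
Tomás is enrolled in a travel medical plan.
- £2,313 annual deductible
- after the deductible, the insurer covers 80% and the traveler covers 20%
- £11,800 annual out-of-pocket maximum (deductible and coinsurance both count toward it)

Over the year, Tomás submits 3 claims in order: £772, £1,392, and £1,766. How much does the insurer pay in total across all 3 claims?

#1 (£772): all of it applies to the deductible. Traveler owes £772 (running OOP £772). Insurer: £772 − £772 = £0.
#2 (£1,392): all of it applies to the deductible. Traveler owes £1,392 (running OOP £2,164). Plan pays £1,392 − £1,392 = £0.
#3 (£1,766): £149 to deductible, leaving £1,617; coinsurance £1,617 × 20% = £323.40. Cost to traveler: £472.40. OOP to date £2,636.40. Plan pays £1,766 − £472.40 = £1,293.60.
Insurer total = bills − traveler's total = £3,930 − £2,636.40 = £1,293.60.

£1,293.60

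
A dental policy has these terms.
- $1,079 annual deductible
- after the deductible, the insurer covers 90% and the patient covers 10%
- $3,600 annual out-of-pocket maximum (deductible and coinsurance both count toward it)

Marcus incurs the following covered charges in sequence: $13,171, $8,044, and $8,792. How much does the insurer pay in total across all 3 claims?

Claim 1 — $13,171: $1,079 finishes the deductible; $12,092 goes to coinsurance; coinsurance $12,092 × 10% = $1,209.20. Patient owes $2,288.20 (running OOP $2,288.20). Insurer: $13,171 − $2,288.20 = $10,882.80.
Claim 2 — $8,044: 10% coinsurance on $8,044 = $804.40. Patient pays $804.40; OOP now $3,092.60. Insurer: $8,044 − $804.40 = $7,239.60.
Claim 3 — $8,792: 10% coinsurance on $8,792 = $879.20. That would push OOP to $3,971.80, over the $3,600 cap, so patient pays $3,600 − $3,092.60 = $507.40. Insurer: $8,792 − $507.40 = $8,284.60.
Insurer total = bills − patient's total = $30,007 − $3,600 = $26,407.

$26,407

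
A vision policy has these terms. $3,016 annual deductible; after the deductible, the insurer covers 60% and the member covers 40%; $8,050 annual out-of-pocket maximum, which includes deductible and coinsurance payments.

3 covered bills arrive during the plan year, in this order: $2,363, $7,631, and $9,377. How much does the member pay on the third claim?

$2,242.80

Bill 1, $2,363: entire amount goes to the deductible. Cost to member: $2,363. OOP to date $2,363.
Bill 2, $7,631: deductible takes $653, $6,978 remains; 40% of $6,978 = $2,791.20. Member owes $3,444.20 (running OOP $5,807.20).
Bill 3, $9,377: deductible met; 40% of $9,377 = $3,750.80. OOP would hit $9,558 > $8,050, so the cap limits the member to $8,050 − $5,807.20 = $2,242.80.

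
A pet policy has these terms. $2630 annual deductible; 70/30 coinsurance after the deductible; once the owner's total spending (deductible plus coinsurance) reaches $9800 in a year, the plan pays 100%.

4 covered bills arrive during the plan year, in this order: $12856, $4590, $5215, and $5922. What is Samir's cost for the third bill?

Claim 1 — $12856: deductible takes $2630, $10226 remains; 30% of $10226 = $3067.80. Cost to owner: $5697.80. OOP to date $5697.80.
Claim 2 — $4590: deductible already satisfied, so owner's share is 30% × $4590 = $1377. Owner owes $1377 (running OOP $7074.80).
Claim 3 — $5215: 30% coinsurance on $5215 = $1564.50. Cost to owner: $1564.50. OOP to date $8639.30.

$1564.50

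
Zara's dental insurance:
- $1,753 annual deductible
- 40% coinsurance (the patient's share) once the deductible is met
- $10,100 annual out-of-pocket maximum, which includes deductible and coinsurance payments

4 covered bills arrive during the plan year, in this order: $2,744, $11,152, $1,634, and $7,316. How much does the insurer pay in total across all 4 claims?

Bill 1, $2,744: $1,753 to deductible, leaving $991; patient's 40% is $396.40. Cost to patient: $2,149.40. OOP to date $2,149.40. Insurer: $2,744 − $2,149.40 = $594.60.
Bill 2, $11,152: 40% coinsurance on $11,152 = $4,460.80. Cost to patient: $4,460.80. OOP to date $6,610.20. Insurer: $11,152 − $4,460.80 = $6,691.20.
Bill 3, $1,634: deductible already satisfied, so patient's share is 40% × $1,634 = $653.60. Cost to patient: $653.60. OOP to date $7,263.80. Plan pays $1,634 − $653.60 = $980.40.
Bill 4, $7,316: deductible met; 40% of $7,316 = $2,926.40. OOP would hit $10,190.20 > $10,100, so the cap limits the patient to $10,100 − $7,263.80 = $2,836.20. Insurer: $7,316 − $2,836.20 = $4,479.80.
Insurer total = bills − patient's total = $22,846 − $10,100 = $12,746.

$12,746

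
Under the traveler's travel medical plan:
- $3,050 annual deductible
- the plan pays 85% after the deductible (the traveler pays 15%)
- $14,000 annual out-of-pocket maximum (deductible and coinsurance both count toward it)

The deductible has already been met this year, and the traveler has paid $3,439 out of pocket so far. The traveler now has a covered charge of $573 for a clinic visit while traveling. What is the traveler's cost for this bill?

The deductible is already satisfied, so the full bill goes to coinsurance.
15% of $573 = $85.95 falls to the traveler.
Cumulative spending $3,439 + $85.95 = $3,524.95 stays under the $14,000 maximum.

$85.95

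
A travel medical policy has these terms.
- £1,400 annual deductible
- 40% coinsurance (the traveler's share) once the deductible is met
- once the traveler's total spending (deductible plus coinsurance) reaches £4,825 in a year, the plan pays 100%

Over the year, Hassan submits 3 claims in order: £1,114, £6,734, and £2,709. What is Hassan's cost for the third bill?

£845.80

Claim 1 — £1,114: entire amount goes to the deductible. Traveler pays £1,114; OOP now £1,114.
Claim 2 — £6,734: £286 finishes the deductible; £6,448 goes to coinsurance; 40% of £6,448 = £2,579.20. Traveler owes £2,865.20 (running OOP £3,979.20).
Claim 3 — £2,709: 40% coinsurance on £2,709 = £1,083.60. That would push OOP to £5,062.80, over the £4,825 cap, so traveler pays £4,825 − £3,979.20 = £845.80.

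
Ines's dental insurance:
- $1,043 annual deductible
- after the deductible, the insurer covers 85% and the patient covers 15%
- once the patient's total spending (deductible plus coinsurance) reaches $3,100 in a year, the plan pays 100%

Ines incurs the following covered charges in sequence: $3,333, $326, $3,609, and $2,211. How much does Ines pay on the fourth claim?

$331.65

Claim 1 ($3,333): $1,043 finishes the deductible; $2,290 goes to coinsurance; coinsurance $2,290 × 15% = $343.50. Patient owes $1,386.50 (running OOP $1,386.50).
Claim 2 ($326): 15% coinsurance on $326 = $48.90. Cost to patient: $48.90. OOP to date $1,435.40.
Claim 3 ($3,609): 15% coinsurance on $3,609 = $541.35. Patient owes $541.35 (running OOP $1,976.75).
Claim 4 ($2,211): deductible already satisfied, so patient's share is 15% × $2,211 = $331.65. Patient owes $331.65 (running OOP $2,308.40).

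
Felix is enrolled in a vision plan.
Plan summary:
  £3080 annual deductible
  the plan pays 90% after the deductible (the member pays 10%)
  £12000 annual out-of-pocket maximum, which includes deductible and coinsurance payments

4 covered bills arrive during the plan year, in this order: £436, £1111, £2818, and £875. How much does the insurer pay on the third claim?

£1156.50

#1 (£436): all of it applies to the deductible. Member owes £436 (running OOP £436). Insurer: £436 − £436 = £0.
#2 (£1111): all of it applies to the deductible. Member owes £1111 (running OOP £1547). Plan pays £1111 − £1111 = £0.
#3 (£2818): deductible takes £1533, £1285 remains; 10% of £1285 = £128.50. Member pays £1661.50; OOP now £3208.50. Insurer: £2818 − £1661.50 = £1156.50.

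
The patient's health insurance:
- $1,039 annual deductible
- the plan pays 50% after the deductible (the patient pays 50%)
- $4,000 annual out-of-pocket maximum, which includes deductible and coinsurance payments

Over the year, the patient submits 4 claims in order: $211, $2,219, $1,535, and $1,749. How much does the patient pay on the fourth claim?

Bill 1, $211: entire amount goes to the deductible. Patient pays $211; OOP now $211.
Bill 2, $2,219: $828 finishes the deductible; $1,391 goes to coinsurance; 50% of $1,391 = $695.50. Patient owes $1,523.50 (running OOP $1,734.50).
Bill 3, $1,535: 50% coinsurance on $1,535 = $767.50. Cost to patient: $767.50. OOP to date $2,502.
Bill 4, $1,749: deductible already satisfied, so patient's share is 50% × $1,749 = $874.50. Patient pays $874.50; OOP now $3,376.50.

$874.50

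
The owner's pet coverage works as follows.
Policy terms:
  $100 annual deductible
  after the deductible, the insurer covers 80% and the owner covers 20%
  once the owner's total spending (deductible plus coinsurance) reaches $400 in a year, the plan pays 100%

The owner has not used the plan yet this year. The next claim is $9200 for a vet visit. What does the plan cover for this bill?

$8800

The full $100 deductible is still open; $100 of this bill applies to it.
The remaining $9100 (= $9200 − $100) moves to coinsurance.
Owner's 20% share of $9100 is $1820.
That puts the owner's cost at $100 + $1820 = $1920 before any cap.
Year-to-date out-of-pocket would reach $0 + $1920 = $1920, above the $400 maximum, so the owner pays only $400 − $0 = $400.
The insurer covers the remainder: $9200 − $400 = $8800.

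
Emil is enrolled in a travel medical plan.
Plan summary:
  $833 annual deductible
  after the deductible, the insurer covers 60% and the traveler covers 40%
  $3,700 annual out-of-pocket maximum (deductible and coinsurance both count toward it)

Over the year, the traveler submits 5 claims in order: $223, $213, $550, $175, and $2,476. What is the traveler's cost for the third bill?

#1 ($223): all of it applies to the deductible. Traveler pays $223; OOP now $223.
#2 ($213): entire amount goes to the deductible. Traveler owes $213 (running OOP $436).
#3 ($550): deductible takes $397, $153 remains; traveler's 40% is $61.20. Traveler owes $458.20 (running OOP $894.20).

$458.20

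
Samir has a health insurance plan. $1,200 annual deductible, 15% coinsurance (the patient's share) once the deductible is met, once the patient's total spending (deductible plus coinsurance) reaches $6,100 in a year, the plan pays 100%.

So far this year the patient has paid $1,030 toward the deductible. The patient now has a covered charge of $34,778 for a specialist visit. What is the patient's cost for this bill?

Deductible still to meet: $1,200 − $1,030 = $170.
After the $170 deductible portion, $34,778 − $170 = $34,608 is subject to coinsurance.
Patient's 15% share of $34,608 is $5,191.20.
That puts the patient's cost at $170 + $5,191.20 = $5,361.20 before any cap.
Year-to-date out-of-pocket would reach $1,030 + $5,361.20 = $6,391.20, above the $6,100 maximum, so the patient pays only $6,100 − $1,030 = $5,070.

$5,070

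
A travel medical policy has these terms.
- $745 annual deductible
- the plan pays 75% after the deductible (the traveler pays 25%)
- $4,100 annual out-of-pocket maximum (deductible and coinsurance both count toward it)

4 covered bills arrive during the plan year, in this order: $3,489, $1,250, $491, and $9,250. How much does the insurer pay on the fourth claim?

$7,016.25

Claim 1 ($3,489): deductible takes $745, $2,744 remains; traveler's 25% is $686. Traveler owes $1,431 (running OOP $1,431). Insurer: $3,489 − $1,431 = $2,058.
Claim 2 ($1,250): deductible already satisfied, so traveler's share is 25% × $1,250 = $312.50. Traveler pays $312.50; OOP now $1,743.50. Plan pays $1,250 − $312.50 = $937.50.
Claim 3 ($491): deductible met; 25% of $491 = $122.75. Cost to traveler: $122.75. OOP to date $1,866.25. Plan pays $491 − $122.75 = $368.25.
Claim 4 ($9,250): deductible met; 25% of $9,250 = $2,312.50. That would push OOP to $4,178.75, over the $4,100 cap, so traveler pays $4,100 − $1,866.25 = $2,233.75. Plan pays $9,250 − $2,233.75 = $7,016.25.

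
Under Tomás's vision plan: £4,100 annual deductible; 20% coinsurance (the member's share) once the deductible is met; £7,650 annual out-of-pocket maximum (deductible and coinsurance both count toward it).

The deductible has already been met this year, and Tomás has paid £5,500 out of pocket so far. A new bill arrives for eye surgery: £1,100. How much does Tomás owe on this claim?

£220

With the deductible met, the entire £1,100 is subject to coinsurance.
Member's 20% share of £1,100 is £220.
Cumulative spending £5,500 + £220 = £5,720 stays under the £7,650 maximum.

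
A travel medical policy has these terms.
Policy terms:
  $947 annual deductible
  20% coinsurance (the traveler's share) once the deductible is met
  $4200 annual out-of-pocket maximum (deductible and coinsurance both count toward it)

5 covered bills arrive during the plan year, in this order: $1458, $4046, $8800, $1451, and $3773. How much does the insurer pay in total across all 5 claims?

Claim 1 ($1458): $947 to deductible, leaving $511; coinsurance $511 × 20% = $102.20. Traveler owes $1049.20 (running OOP $1049.20). Insurer: $1458 − $1049.20 = $408.80.
Claim 2 ($4046): deductible met; 20% of $4046 = $809.20. Cost to traveler: $809.20. OOP to date $1858.40. Plan pays $4046 − $809.20 = $3236.80.
Claim 3 ($8800): deductible already satisfied, so traveler's share is 20% × $8800 = $1760. Traveler pays $1760; OOP now $3618.40. Insurer: $8800 − $1760 = $7040.
Claim 4 ($1451): deductible met; 20% of $1451 = $290.20. Traveler pays $290.20; OOP now $3908.60. Plan pays $1451 − $290.20 = $1160.80.
Claim 5 ($3773): deductible met; 20% of $3773 = $754.60. OOP would hit $4663.20 > $4200, so the cap limits the traveler to $4200 − $3908.60 = $291.40. Insurer: $3773 − $291.40 = $3481.60.
Insurer total = bills − traveler's total = $19528 − $4200 = $15328.

$15328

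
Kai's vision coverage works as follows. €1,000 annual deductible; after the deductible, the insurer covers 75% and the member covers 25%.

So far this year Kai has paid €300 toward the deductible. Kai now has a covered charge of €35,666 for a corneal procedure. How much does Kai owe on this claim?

€9,441.50

Deductible still to meet: €1,000 − €300 = €700.
After the €700 deductible portion, €35,666 − €700 = €34,966 is subject to coinsurance.
Member's 25% share of €34,966 is €8,741.50.
That puts the member's cost at €700 + €8,741.50 = €9,441.50.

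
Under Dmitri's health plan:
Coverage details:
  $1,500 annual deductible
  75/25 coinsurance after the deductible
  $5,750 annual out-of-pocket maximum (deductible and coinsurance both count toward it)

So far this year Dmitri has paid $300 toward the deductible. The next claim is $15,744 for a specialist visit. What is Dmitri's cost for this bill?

$4,836

Remaining deductible: $1,500 − $300 = $1,200.
The remaining $14,544 (= $15,744 − $1,200) moves to coinsurance.
Coinsurance: $14,544 × 25% = $3,636.
That puts the patient's cost at $1,200 + $3,636 = $4,836 before any cap.
Cumulative spending $300 + $4,836 = $5,136 stays under the $5,750 maximum.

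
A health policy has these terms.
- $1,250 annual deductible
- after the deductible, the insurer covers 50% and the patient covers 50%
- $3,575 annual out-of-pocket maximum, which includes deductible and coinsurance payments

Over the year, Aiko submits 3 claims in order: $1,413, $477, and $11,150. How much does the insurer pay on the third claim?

$9,145

Claim 1 — $1,413: deductible takes $1,250, $163 remains; patient's 50% is $81.50. Patient pays $1,331.50; OOP now $1,331.50. Plan pays $1,413 − $1,331.50 = $81.50.
Claim 2 — $477: deductible already satisfied, so patient's share is 50% × $477 = $238.50. Patient owes $238.50 (running OOP $1,570). Plan pays $477 − $238.50 = $238.50.
Claim 3 — $11,150: deductible met; 50% of $11,150 = $5,575. OOP would hit $7,145 > $3,575, so the cap limits the patient to $3,575 − $1,570 = $2,005. Insurer: $11,150 − $2,005 = $9,145.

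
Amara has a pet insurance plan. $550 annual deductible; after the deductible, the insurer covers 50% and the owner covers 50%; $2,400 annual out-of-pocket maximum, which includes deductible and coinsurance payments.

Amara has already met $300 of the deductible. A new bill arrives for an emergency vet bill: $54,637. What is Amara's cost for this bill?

$2,100

Remaining deductible: $550 − $300 = $250.
After the $250 deductible portion, $54,637 − $250 = $54,387 is subject to coinsurance.
50% of $54,387 = $27,193.50 falls to the owner.
So the owner owes $250 + $27,193.50 = $27,443.50 before any cap.
That would bring total out-of-pocket to $27,743.50, past the $2,400 cap. The owner is capped at $2,400 − $300 = $2,100 on this claim.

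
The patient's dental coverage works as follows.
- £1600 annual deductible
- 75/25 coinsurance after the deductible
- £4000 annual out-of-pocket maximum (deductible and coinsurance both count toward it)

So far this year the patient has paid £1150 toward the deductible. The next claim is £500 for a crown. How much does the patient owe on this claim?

£462.50

Remaining deductible: £1600 − £1150 = £450.
The remaining £50 (= £500 − £450) moves to coinsurance.
Coinsurance: £50 × 25% = £12.50.
So the patient owes £450 + £12.50 = £462.50 before any cap.
Year-to-date out-of-pocket becomes £1150 + £462.50 = £1612.50, still under the £4000 maximum, so no cap applies.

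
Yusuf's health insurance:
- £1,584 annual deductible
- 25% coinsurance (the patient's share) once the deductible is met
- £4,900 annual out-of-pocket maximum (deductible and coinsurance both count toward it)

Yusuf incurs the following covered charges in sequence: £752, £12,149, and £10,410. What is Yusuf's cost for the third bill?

#1 (£752): entire amount goes to the deductible. Patient owes £752 (running OOP £752).
#2 (£12,149): £832 to deductible, leaving £11,317; coinsurance £11,317 × 25% = £2,829.25. Cost to patient: £3,661.25. OOP to date £4,413.25.
#3 (£10,410): deductible already satisfied, so patient's share is 25% × £10,410 = £2,602.50. OOP would hit £7,015.75 > £4,900, so the cap limits the patient to £4,900 − £4,413.25 = £486.75.

£486.75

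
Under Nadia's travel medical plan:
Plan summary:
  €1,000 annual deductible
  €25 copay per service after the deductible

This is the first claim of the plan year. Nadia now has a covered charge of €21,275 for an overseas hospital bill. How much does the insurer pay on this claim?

Nothing has been paid toward the €1,000 deductible, so the first €1,000 of this charge is applied there.
The remaining €20,275 (= €21,275 − €1,000) moves to the copay.
Copay on this service: €25.
That puts the traveler's cost at €1,000 + €25 = €1,025.
Insurer pays the balance: €21,275 − €1,025 = €20,250.

€20,250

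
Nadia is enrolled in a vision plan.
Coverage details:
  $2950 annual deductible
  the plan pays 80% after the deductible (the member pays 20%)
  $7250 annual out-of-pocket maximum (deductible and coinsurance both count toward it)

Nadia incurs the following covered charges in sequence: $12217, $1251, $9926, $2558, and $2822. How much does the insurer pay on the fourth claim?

$2346.80

Claim 1 — $12217: $2950 to deductible, leaving $9267; member's 20% is $1853.40. Member owes $4803.40 (running OOP $4803.40). Plan pays $12217 − $4803.40 = $7413.60.
Claim 2 — $1251: deductible already satisfied, so member's share is 20% × $1251 = $250.20. Cost to member: $250.20. OOP to date $5053.60. Insurer: $1251 − $250.20 = $1000.80.
Claim 3 — $9926: deductible met; 20% of $9926 = $1985.20. Member owes $1985.20 (running OOP $7038.80). Insurer: $9926 − $1985.20 = $7940.80.
Claim 4 — $2558: 20% coinsurance on $2558 = $511.60. OOP would hit $7550.40 > $7250, so the cap limits the member to $7250 − $7038.80 = $211.20. Plan pays $2558 − $211.20 = $2346.80.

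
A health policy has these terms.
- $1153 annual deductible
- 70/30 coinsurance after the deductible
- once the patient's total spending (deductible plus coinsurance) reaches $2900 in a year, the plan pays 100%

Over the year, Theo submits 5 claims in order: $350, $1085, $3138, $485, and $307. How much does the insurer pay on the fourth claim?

Claim 1 ($350): all of it applies to the deductible. Patient pays $350; OOP now $350. Insurer: $350 − $350 = $0.
Claim 2 ($1085): deductible takes $803, $282 remains; patient's 30% is $84.60. Patient pays $887.60; OOP now $1237.60. Insurer: $1085 − $887.60 = $197.40.
Claim 3 ($3138): deductible already satisfied, so patient's share is 30% × $3138 = $941.40. Patient pays $941.40; OOP now $2179. Plan pays $3138 − $941.40 = $2196.60.
Claim 4 ($485): deductible met; 30% of $485 = $145.50. Patient owes $145.50 (running OOP $2324.50). Insurer: $485 − $145.50 = $339.50.

$339.50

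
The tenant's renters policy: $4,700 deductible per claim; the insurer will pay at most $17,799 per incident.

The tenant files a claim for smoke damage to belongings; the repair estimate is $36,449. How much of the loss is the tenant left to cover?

Less the $4,700 deductible: $36,449 − $4,700 = $31,749.
Since $31,749 > $17,799, the payout is capped at $17,799.
Out of pocket: $36,449 − $17,799 = $18,650.

$18,650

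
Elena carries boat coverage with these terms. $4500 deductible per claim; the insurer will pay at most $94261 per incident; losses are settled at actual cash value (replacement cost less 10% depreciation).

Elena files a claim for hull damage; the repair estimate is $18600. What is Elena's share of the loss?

$6360

Actual cash value after 10% depreciation: $18600 × 90% = $16740.
Less the $4500 deductible: $16740 − $4500 = $12240.
$12240 is within the $94261 limit, so the insurer pays $12240.
Out of pocket: $18600 − $12240 = $6360.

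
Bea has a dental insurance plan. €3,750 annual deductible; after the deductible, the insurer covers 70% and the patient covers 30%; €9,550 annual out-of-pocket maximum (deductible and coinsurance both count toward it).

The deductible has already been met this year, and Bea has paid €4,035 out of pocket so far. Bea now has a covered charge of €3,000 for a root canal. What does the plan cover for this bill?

The deductible is already satisfied, so the full bill goes to coinsurance.
Patient's 30% share of €3,000 is €900.
Year-to-date out-of-pocket becomes €4,035 + €900 = €4,935, still under the €9,550 maximum, so no cap applies.
Insurer pays the balance: €3,000 − €900 = €2,100.

€2,100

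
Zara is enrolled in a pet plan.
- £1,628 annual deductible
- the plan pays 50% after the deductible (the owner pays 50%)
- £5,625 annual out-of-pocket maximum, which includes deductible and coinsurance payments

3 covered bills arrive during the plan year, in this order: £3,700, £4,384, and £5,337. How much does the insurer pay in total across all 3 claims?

£7,796

Bill 1, £3,700: deductible takes £1,628, £2,072 remains; 50% of £2,072 = £1,036. Owner pays £2,664; OOP now £2,664. Insurer: £3,700 − £2,664 = £1,036.
Bill 2, £4,384: deductible met; 50% of £4,384 = £2,192. Owner pays £2,192; OOP now £4,856. Insurer: £4,384 − £2,192 = £2,192.
Bill 3, £5,337: 50% coinsurance on £5,337 = £2,668.50. OOP would hit £7,524.50 > £5,625, so the cap limits the owner to £5,625 − £4,856 = £769. Insurer: £5,337 − £769 = £4,568.
Insurer total: £1,036 + £2,192 + £4,568 = £7,796.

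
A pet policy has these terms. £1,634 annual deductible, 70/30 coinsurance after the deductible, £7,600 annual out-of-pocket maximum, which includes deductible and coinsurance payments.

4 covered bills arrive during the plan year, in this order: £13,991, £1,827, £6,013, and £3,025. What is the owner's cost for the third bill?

#1 (£13,991): deductible takes £1,634, £12,357 remains; 30% of £12,357 = £3,707.10. Cost to owner: £5,341.10. OOP to date £5,341.10.
#2 (£1,827): 30% coinsurance on £1,827 = £548.10. Owner pays £548.10; OOP now £5,889.20.
#3 (£6,013): deductible already satisfied, so owner's share is 30% × £6,013 = £1,803.90. Adding that to £5,889.20 gives £7,693.10, past the £7,600 cap; owner pays only £7,600 − £5,889.20 = £1,710.80.

£1,710.80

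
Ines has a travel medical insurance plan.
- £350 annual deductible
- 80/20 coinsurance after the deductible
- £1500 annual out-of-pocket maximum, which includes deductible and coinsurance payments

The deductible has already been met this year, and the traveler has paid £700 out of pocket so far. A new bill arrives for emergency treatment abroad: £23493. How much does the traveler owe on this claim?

The deductible is already satisfied, so the full bill goes to coinsurance.
Traveler's 20% share of £23493 is £4698.60.
Adding £4698.60 to the £700 already spent would give £5398.60, which exceeds the £1500 cap; the traveler pays just £1500 − £700 = £800.

£800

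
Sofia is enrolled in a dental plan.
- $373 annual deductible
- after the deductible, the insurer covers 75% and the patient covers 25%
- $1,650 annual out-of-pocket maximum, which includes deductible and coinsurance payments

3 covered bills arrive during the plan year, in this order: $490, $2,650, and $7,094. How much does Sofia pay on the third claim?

Bill 1, $490: deductible takes $373, $117 remains; coinsurance $117 × 25% = $29.25. Patient pays $402.25; OOP now $402.25.
Bill 2, $2,650: deductible already satisfied, so patient's share is 25% × $2,650 = $662.50. Patient owes $662.50 (running OOP $1,064.75).
Bill 3, $7,094: deductible already satisfied, so patient's share is 25% × $7,094 = $1,773.50. Adding that to $1,064.75 gives $2,838.25, past the $1,650 cap; patient pays only $1,650 − $1,064.75 = $585.25.

$585.25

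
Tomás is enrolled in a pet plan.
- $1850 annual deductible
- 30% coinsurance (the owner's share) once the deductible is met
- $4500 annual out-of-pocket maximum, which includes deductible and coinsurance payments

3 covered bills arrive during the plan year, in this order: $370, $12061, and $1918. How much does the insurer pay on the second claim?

$7931

#1 ($370): entire amount goes to the deductible. Cost to owner: $370. OOP to date $370. Plan pays $370 − $370 = $0.
#2 ($12061): $1480 finishes the deductible; $10581 goes to coinsurance; owner's 30% is $3174.30. Together that's $1480 + $3174.30 = $4654.30. OOP would hit $5024.30 > $4500, so the cap limits the owner to $4500 − $370 = $4130. Plan pays $12061 − $4130 = $7931.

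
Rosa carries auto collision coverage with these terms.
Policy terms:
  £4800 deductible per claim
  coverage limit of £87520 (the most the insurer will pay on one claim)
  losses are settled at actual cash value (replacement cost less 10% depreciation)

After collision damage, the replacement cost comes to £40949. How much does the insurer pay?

£32054.10

At 10% depreciation, ACV = £40949 − £4094.90 = £36854.10.
Less the £4800 deductible: £36854.10 − £4800 = £32054.10.
£32054.10 is within the £87520 limit, so the insurer pays £32054.10.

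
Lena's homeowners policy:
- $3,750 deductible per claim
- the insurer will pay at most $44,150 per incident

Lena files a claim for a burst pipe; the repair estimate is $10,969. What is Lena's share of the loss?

Subtract the deductible: $10,969 − $3,750 = $7,219.
That's under the $44,150 cap, so the insurer reimburses the full $7,219.
The homeowner bears the rest of the original loss: $10,969 − $7,219 = $3,750.

$3,750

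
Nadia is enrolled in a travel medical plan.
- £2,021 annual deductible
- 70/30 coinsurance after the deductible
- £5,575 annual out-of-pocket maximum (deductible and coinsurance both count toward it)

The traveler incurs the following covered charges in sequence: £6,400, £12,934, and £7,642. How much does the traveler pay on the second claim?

Claim 1 — £6,400: £2,021 finishes the deductible; £4,379 goes to coinsurance; coinsurance £4,379 × 30% = £1,313.70. Traveler pays £3,334.70; OOP now £3,334.70.
Claim 2 — £12,934: deductible already satisfied, so traveler's share is 30% × £12,934 = £3,880.20. That would push OOP to £7,214.90, over the £5,575 cap, so traveler pays £5,575 − £3,334.70 = £2,240.30.

£2,240.30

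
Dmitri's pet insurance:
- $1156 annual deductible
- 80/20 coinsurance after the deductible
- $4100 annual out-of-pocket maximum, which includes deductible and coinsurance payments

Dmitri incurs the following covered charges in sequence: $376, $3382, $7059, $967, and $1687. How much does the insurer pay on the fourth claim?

Bill 1, $376: fully absorbed by the deductible. Owner owes $376 (running OOP $376). Insurer: $376 − $376 = $0.
Bill 2, $3382: $780 finishes the deductible; $2602 goes to coinsurance; owner's 20% is $520.40. Owner owes $1300.40 (running OOP $1676.40). Insurer: $3382 − $1300.40 = $2081.60.
Bill 3, $7059: deductible met; 20% of $7059 = $1411.80. Owner pays $1411.80; OOP now $3088.20. Plan pays $7059 − $1411.80 = $5647.20.
Bill 4, $967: deductible already satisfied, so owner's share is 20% × $967 = $193.40. Owner pays $193.40; OOP now $3281.60. Plan pays $967 − $193.40 = $773.60.

$773.60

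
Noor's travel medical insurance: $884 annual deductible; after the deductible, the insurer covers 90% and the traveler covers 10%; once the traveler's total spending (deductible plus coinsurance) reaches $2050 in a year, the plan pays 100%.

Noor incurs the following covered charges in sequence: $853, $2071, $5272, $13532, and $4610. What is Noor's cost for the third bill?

$527.20

#1 ($853): all of it applies to the deductible. Traveler owes $853 (running OOP $853).
#2 ($2071): deductible takes $31, $2040 remains; 10% of $2040 = $204. Traveler owes $235 (running OOP $1088).
#3 ($5272): deductible already satisfied, so traveler's share is 10% × $5272 = $527.20. Cost to traveler: $527.20. OOP to date $1615.20.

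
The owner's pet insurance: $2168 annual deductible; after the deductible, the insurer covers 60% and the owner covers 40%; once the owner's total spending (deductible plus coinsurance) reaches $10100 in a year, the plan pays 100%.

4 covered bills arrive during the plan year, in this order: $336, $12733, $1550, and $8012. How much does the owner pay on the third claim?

Claim 1 ($336): fully absorbed by the deductible. Owner pays $336; OOP now $336.
Claim 2 ($12733): $1832 to deductible, leaving $10901; owner's 40% is $4360.40. Cost to owner: $6192.40. OOP to date $6528.40.
Claim 3 ($1550): deductible already satisfied, so owner's share is 40% × $1550 = $620. Cost to owner: $620. OOP to date $7148.40.

$620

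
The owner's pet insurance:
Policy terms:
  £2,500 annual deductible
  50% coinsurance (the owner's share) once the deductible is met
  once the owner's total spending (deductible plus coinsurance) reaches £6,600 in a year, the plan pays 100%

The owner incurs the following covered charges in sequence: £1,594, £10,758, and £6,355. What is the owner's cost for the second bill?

Claim 1 (£1,594): fully absorbed by the deductible. Owner owes £1,594 (running OOP £1,594).
Claim 2 (£10,758): £906 finishes the deductible; £9,852 goes to coinsurance; coinsurance £9,852 × 50% = £4,926. Claim cost before the cap: £906 + £4,926 = £5,832. Adding that to £1,594 gives £7,426, past the £6,600 cap; owner pays only £6,600 − £1,594 = £5,006.

£5,006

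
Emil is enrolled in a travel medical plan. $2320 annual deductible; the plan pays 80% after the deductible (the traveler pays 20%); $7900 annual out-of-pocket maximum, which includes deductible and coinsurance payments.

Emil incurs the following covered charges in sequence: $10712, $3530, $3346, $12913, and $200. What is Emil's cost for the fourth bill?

Claim 1 — $10712: $2320 to deductible, leaving $8392; traveler's 20% is $1678.40. Cost to traveler: $3998.40. OOP to date $3998.40.
Claim 2 — $3530: deductible met; 20% of $3530 = $706. Cost to traveler: $706. OOP to date $4704.40.
Claim 3 — $3346: deductible already satisfied, so traveler's share is 20% × $3346 = $669.20. Traveler pays $669.20; OOP now $5373.60.
Claim 4 — $12913: deductible already satisfied, so traveler's share is 20% × $12913 = $2582.60. OOP would hit $7956.20 > $7900, so the cap limits the traveler to $7900 − $5373.60 = $2526.40.

$2526.40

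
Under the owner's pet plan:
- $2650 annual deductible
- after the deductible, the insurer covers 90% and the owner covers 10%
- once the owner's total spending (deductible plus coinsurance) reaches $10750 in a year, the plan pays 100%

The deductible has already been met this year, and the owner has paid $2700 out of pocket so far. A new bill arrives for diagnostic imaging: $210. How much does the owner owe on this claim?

$21

The deductible is already satisfied, so the full bill goes to coinsurance.
Coinsurance: $210 × 10% = $21.
Total out-of-pocket so far would be $2700 + $21 = $2721, below the $10750 cap — no reduction.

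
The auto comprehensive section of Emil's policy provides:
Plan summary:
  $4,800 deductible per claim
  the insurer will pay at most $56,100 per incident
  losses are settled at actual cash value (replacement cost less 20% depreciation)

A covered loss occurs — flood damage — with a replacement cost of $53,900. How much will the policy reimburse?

$38,320

At 20% depreciation, ACV = $53,900 − $10,780 = $43,120.
Subtract the deductible: $43,120 − $4,800 = $38,320.
$38,320 is within the $56,100 limit, so the insurer pays $38,320.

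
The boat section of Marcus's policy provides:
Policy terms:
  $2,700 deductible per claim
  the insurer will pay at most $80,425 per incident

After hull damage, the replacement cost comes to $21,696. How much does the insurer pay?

$18,996

Subtract the deductible: $21,696 − $2,700 = $18,996.
$18,996 ≤ $80,425, so the limit doesn't bind; insurer pays $18,996.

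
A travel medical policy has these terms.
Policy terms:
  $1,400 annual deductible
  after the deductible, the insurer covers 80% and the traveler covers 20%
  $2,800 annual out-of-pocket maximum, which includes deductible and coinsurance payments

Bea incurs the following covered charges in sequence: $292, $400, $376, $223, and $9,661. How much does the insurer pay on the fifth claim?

$8,152

Claim 1 — $292: fully absorbed by the deductible. Cost to traveler: $292. OOP to date $292. Plan pays $292 − $292 = $0.
Claim 2 — $400: entire amount goes to the deductible. Traveler pays $400; OOP now $692. Plan pays $400 − $400 = $0.
Claim 3 — $376: all of it applies to the deductible. Traveler owes $376 (running OOP $1,068). Plan pays $376 − $376 = $0.
Claim 4 — $223: all of it applies to the deductible. Cost to traveler: $223. OOP to date $1,291. Plan pays $223 − $223 = $0.
Claim 5 — $9,661: $109 finishes the deductible; $9,552 goes to coinsurance; coinsurance $9,552 × 20% = $1,910.40. Together that's $109 + $1,910.40 = $2,019.40. Adding that to $1,291 gives $3,310.40, past the $2,800 cap; traveler pays only $2,800 − $1,291 = $1,509. Plan pays $9,661 − $1,509 = $8,152.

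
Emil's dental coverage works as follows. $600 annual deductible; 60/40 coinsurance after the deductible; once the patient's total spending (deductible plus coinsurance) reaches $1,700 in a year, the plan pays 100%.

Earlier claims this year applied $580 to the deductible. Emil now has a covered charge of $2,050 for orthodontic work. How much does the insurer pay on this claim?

$1,218

Remaining deductible: $600 − $580 = $20.
After the $20 deductible portion, $2,050 − $20 = $2,030 is subject to coinsurance.
Patient's 40% share of $2,030 is $812.
So the patient owes $20 + $812 = $832 before any cap.
Cumulative spending $580 + $832 = $1,412 stays under the $1,700 maximum.
The insurer covers the remainder: $2,050 − $832 = $1,218.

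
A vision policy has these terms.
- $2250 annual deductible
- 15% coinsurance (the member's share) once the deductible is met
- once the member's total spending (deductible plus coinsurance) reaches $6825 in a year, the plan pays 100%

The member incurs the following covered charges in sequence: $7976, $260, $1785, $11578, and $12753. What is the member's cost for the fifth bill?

Claim 1 ($7976): $2250 finishes the deductible; $5726 goes to coinsurance; member's 15% is $858.90. Member pays $3108.90; OOP now $3108.90.
Claim 2 ($260): deductible met; 15% of $260 = $39. Member pays $39; OOP now $3147.90.
Claim 3 ($1785): deductible met; 15% of $1785 = $267.75. Member owes $267.75 (running OOP $3415.65).
Claim 4 ($11578): deductible already satisfied, so member's share is 15% × $11578 = $1736.70. Cost to member: $1736.70. OOP to date $5152.35.
Claim 5 ($12753): deductible met; 15% of $12753 = $1912.95. OOP would hit $7065.30 > $6825, so the cap limits the member to $6825 − $5152.35 = $1672.65.

$1672.65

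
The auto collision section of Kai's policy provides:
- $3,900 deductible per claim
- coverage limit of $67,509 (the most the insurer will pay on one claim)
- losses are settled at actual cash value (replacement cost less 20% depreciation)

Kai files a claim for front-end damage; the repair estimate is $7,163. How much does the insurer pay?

At 20% depreciation, ACV = $7,163 − $1,432.60 = $5,730.40.
Less the $3,900 deductible: $5,730.40 − $3,900 = $1,830.40.
That's under the $67,509 cap, so the insurer reimburses the full $1,830.40.

$1,830.40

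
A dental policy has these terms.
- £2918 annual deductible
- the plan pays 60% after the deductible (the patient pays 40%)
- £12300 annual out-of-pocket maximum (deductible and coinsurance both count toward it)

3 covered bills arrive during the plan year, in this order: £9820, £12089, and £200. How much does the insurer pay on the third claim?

Claim 1 (£9820): deductible takes £2918, £6902 remains; patient's 40% is £2760.80. Patient owes £5678.80 (running OOP £5678.80). Plan pays £9820 − £5678.80 = £4141.20.
Claim 2 (£12089): 40% coinsurance on £12089 = £4835.60. Cost to patient: £4835.60. OOP to date £10514.40. Plan pays £12089 − £4835.60 = £7253.40.
Claim 3 (£200): 40% coinsurance on £200 = £80. Cost to patient: £80. OOP to date £10594.40. Insurer: £200 − £80 = £120.

£120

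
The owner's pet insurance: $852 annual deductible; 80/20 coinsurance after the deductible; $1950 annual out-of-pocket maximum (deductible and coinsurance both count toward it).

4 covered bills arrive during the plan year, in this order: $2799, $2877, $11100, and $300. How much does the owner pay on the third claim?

$133.20

Claim 1 ($2799): $852 finishes the deductible; $1947 goes to coinsurance; coinsurance $1947 × 20% = $389.40. Owner owes $1241.40 (running OOP $1241.40).
Claim 2 ($2877): 20% coinsurance on $2877 = $575.40. Owner owes $575.40 (running OOP $1816.80).
Claim 3 ($11100): deductible already satisfied, so owner's share is 20% × $11100 = $2220. That would push OOP to $4036.80, over the $1950 cap, so owner pays $1950 − $1816.80 = $133.20.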